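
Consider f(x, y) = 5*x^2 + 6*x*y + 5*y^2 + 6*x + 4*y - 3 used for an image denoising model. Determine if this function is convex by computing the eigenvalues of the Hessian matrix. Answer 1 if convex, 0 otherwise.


The Hessian of f(x,y) = 5*x^2 + 6*x*y + 5*y^2 + 6*x + 4*y - 3 is:
H = [[10, 6], [6, 10]]
Trace = 10 + 10 = 20
Determinant = 10*10 - (6)^2 = 64
Discriminant = (20)^2 - 4*64 = 144.0
Eigenvalues: lambda_1 = 4.0, lambda_2 = 16.0
The function is convex.

1


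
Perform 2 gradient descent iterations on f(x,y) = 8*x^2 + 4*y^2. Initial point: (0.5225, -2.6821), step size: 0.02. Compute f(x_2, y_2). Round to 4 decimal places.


Gradient descent on f(x,y) = 8*x^2 + 4*y^2.
Starting point: (0.5225, -2.6821), alpha = 0.02
Step 1: grad_x = 2*8*0.5225 = 8.36, grad_y = 2*4*-2.6821 = -21.4568
  x_1 = 0.5225 - 0.02*8.36 = 0.3553
  y_1 = -2.6821 - 0.02*-21.4568 = -2.253
Step 2: grad_x = 2*8*0.3553 = 5.6848, grad_y = 2*4*-2.253 = -18.0237
  x_2 = 0.3553 - 0.02*5.6848 = 0.2416
  y_2 = -2.253 - 0.02*-18.0237 = -1.8925
f(0.2416, -1.8925) = 8*0.2416^2 + 4*(-1.8925)^2 = 14.793


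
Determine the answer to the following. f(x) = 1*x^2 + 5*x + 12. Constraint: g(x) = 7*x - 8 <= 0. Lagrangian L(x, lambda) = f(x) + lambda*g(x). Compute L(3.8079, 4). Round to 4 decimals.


Step 1: Evaluate f(x).
f(3.8079) = 1*3.8079^2 + 5*3.8079 + 12 = 45.5396
Step 2: Evaluate g(x).
g(3.8079) = 7*3.8079 - 8 = 18.6553
Step 3: Compute Lagrangian.
L = 45.5396 + 4*18.6553 = 120.1608


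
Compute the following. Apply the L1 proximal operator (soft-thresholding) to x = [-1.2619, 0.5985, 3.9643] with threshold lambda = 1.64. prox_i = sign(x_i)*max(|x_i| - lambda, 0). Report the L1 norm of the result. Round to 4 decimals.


Soft-thresholding with lambda = 1.64:
prox(-1.2619) = sign(-1.2619)*max(|-1.2619| - 1.64, 0) = 0.0
prox(0.5985) = sign(0.5985)*max(|0.5985| - 1.64, 0) = 0.0
prox(3.9643) = sign(3.9643)*max(|3.9643| - 1.64, 0) = 2.3243
prox(x) = [0.0, 0.0, 2.3243]
||prox(x)||_1 = 0.0 + 0.0 + 2.3243 = 2.3243


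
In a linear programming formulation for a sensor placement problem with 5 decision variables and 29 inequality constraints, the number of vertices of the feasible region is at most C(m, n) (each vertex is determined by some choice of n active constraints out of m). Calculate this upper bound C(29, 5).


Each vertex corresponds to some choice of n active constraints out of m, so the number of vertices is at most C(m, n) = m! / (n!(m-n)!).
m = 29, n = 5
Numerator: 29 * 28 * 27 * 26 * 25
Denominator: 5! = 120
C(29, 5) = 118755


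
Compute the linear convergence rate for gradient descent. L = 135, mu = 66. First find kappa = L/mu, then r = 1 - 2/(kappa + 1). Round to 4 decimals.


Step 1: Compute the condition number.
kappa = L/mu = 135/66 = 2.0455
Step 2: Compute the convergence rate.
r = 1 - 2/(kappa + 1) = 1 - 2*mu/(L + mu) = (L - mu)/(L + mu) = 69/201 = 0.3433


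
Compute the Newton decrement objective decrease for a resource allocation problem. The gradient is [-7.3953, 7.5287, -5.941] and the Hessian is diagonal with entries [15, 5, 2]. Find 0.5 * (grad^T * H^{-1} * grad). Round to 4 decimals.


Step 1: H is diagonal, so H^(-1) * g = [-0.493, 1.5057, -2.9705].
Step 2: g^T H^(-1) g = sum_i g_i^2 / H_ii
  = (-7.3953)^2/15 + (7.5287)^2/5 + (-5.941)^2/2
  = 3.646 + 11.3363 + 17.6477 = 32.63
Step 3: Objective decrease = 0.5 * g^T H^(-1) g = 16.315


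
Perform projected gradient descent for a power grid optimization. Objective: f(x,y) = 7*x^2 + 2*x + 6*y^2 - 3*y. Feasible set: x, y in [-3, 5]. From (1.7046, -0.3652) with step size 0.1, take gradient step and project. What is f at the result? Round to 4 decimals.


Step 1: Compute gradient at (1.7046, -0.3652).
grad_x = 2*7*1.7046 + 2 = 25.8644
grad_y = 2*6*-0.3652 - 3 = -7.3824
Step 2: Gradient step.
x_raw = 1.7046 - 0.1*25.8644 = -0.8818
y_raw = -0.3652 - 0.1*-7.3824 = 0.373
Step 3: Project onto [-3, 5].
x_proj = clip(-0.8818) = -0.8818
y_proj = clip(0.373) = 0.373
Step 4: Evaluate f.
f(-0.8818, 0.373) = 3.3956


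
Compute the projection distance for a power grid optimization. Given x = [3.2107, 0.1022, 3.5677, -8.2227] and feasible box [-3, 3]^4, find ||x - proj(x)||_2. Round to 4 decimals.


Project each component onto [-3, 3].
clip(3.2107) = 3.0, clip(0.1022) = 0.1022, clip(3.5677) = 3.0, clip(-8.2227) = -3.0
Projection = [3.0, 0.1022, 3.0, -3.0]
Squared diffs: [0.0444, 0.0, 0.3223, 27.2766]
Distance = sqrt(27.6433) = 5.2577


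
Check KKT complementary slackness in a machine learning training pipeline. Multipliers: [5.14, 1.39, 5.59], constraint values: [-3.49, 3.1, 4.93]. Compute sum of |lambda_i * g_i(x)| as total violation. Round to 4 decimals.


KKT complementary slackness check:
lambda_1 * g_1 = 5.14 * -3.49 = -17.9386
lambda_2 * g_2 = 1.39 * 3.1 = 4.309
lambda_3 * g_3 = 5.59 * 4.93 = 27.5587
Total violation = 17.9386 + 4.309 + 27.5587 = 49.8063


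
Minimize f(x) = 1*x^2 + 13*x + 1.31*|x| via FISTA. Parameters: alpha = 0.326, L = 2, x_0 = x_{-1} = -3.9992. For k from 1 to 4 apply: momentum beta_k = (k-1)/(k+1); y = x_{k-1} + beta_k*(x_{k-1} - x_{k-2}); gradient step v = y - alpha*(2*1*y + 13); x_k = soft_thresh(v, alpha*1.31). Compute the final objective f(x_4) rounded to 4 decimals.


FISTA on f(x) = 1*x^2 + 13*x + 1.31*|x|
L = 2, alpha = 0.326
Iteration 1: beta = 0.0, y = -3.9992 + 0.0*(-3.9992 + 3.9992) = -3.9992
  grad(y) = 5.0016, v = y - alpha*grad = -5.6297
  prox(v) = soft_thresh(-5.6297, 0.4271) = -5.2027
Iteration 2: beta = 0.3333, y = -5.2027 + 0.3333*(-5.2027 + 3.9992) = -5.6038
  grad(y) = 1.7924, v = y - alpha*grad = -6.1881
  prox(v) = soft_thresh(-6.1881, 0.4271) = -5.7611
Iteration 3: beta = 0.5, y = -5.7611 + 0.5*(-5.7611 + 5.2027) = -6.0403
  grad(y) = 0.9195, v = y - alpha*grad = -6.34
  prox(v) = soft_thresh(-6.34, 0.4271) = -5.913
Iteration 4: beta = 0.6, y = -5.913 + 0.6*(-5.913 + 5.7611) = -6.0041
  grad(y) = 0.9918, v = y - alpha*grad = -6.3274
  prox(v) = soft_thresh(-6.3274, 0.4271) = -5.9004
f(x_4) = 1*(-5.9004)^2 + 13*(-5.9004) + 1.31*|-5.9004| = -34.161


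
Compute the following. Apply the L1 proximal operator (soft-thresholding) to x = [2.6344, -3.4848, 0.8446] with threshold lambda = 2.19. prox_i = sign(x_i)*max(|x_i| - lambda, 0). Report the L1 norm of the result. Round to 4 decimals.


Soft-thresholding with lambda = 2.19:
prox(2.6344) = sign(2.6344)*max(|2.6344| - 2.19, 0) = 0.4444
prox(-3.4848) = sign(-3.4848)*max(|-3.4848| - 2.19, 0) = -1.2948
prox(0.8446) = sign(0.8446)*max(|0.8446| - 2.19, 0) = 0.0
prox(x) = [0.4444, -1.2948, 0.0]
||prox(x)||_1 = 0.4444 + 1.2948 + 0.0 = 1.7392


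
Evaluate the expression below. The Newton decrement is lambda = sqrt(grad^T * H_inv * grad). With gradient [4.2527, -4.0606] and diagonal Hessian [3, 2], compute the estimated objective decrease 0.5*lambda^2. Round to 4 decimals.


Step 1: H is diagonal, so H^(-1) * g = [1.4176, -2.0303].
Step 2: g^T H^(-1) g = sum_i g_i^2 / H_ii
  = (4.2527)^2/3 + (-4.0606)^2/2
  = 6.0285 + 8.2442 = 14.2727
Step 3: Objective decrease = 0.5 * g^T H^(-1) g = 7.1364


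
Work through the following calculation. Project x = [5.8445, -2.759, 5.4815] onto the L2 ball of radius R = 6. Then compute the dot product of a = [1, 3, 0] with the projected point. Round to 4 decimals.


Step 1: Compute ||x|| (intermediates to 6 decimals).
||x|| = sqrt(5.8445^2 + (-2.759)^2 + 5.4815^2) = 8.474497
Step 2: Project.
Since ||x|| > R, scale = R/||x|| = 6/8.474497 = 0.708007, proj(x) = scale * x
proj(x) = [4.137947, -1.953391, 3.88094]
Step 3: Dot product.
a^T * proj(x) = 1*4.137947 + 3*(-1.953391) + 0*3.88094 = -1.7222


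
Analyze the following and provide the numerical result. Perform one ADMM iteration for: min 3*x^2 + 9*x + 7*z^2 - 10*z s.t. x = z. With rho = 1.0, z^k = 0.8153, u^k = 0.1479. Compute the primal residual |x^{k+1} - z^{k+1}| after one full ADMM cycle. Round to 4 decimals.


ADMM iteration with rho = 1.0, z^k = 0.8153, u^k = 0.1479
Step 1: x-update.
Minimize 3*x^2 + 9*x + (1.0/2)*(x - 0.8153 + 0.1479)^2
FOC: (2*3 + 1.0)*x = -9 + 1.0*(0.8153 - 0.1479)
x^{k+1} = -1.1904
Step 2: z-update.
Minimize 7*z^2 - 10*z + (1.0/2)*(-1.1904 - z + 0.1479)^2
FOC: (2*7 + 1.0)*z = 10 + 1.0*(-1.1904 + 0.1479)
z^{k+1} = 0.5972
Step 3: u-update.
u^{k+1} = 0.1479 - 1.1904 - 0.5972 = -1.6396
Step 4: Primal residual = |-1.1904 - 0.5972| = 1.7875


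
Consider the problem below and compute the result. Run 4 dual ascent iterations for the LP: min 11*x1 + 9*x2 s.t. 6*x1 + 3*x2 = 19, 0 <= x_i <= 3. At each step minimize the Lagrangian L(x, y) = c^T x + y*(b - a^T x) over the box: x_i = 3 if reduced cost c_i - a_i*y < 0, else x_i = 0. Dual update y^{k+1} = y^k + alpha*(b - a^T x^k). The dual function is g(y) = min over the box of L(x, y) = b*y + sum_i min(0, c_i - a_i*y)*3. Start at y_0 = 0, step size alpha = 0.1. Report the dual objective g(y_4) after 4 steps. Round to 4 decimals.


Dual ascent for LP: min 11*x1 + 9*x2, 6*x1 + 3*x2 = 19, 0 <= x_i <= 3
Step 1: y^k = 0.0, reduced costs: (11.0, 9.0)
  x^k = (0.0, 0.0), subgradient = b - a^T x = 19.0
  y^{k+1} = 0.0 + 0.1*19.0 = 1.9
Step 2: y^k = 1.9, reduced costs: (-0.4, 3.3)
  x^k = (3.0, 0.0), subgradient = b - a^T x = 1.0
  y^{k+1} = 1.9 + 0.1*1.0 = 2.0
Step 3: y^k = 2.0, reduced costs: (-1.0, 3.0)
  x^k = (3.0, 0.0), subgradient = b - a^T x = 1.0
  y^{k+1} = 2.0 + 0.1*1.0 = 2.1
Step 4: y^k = 2.1, reduced costs: (-1.6, 2.7)
  x^k = (3.0, 0.0), subgradient = b - a^T x = 1.0
  y^{k+1} = 2.1 + 0.1*1.0 = 2.2
Dual objective at y_4 = 2.2: reduced costs (-2.2, 2.4), box minimizer x = (3.0, 0.0)
g(y_4) = b*y + (c1 - a1*y)*x1 + (c2 - a2*y)*x2 = 19*2.2 + (-2.2)*3.0 + 2.4*0.0 = 41.8 - 6.6 + 0.0 = 35.2


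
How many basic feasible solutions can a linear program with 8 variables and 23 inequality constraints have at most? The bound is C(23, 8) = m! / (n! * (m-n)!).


Each vertex corresponds to some choice of n active constraints out of m, so the number of vertices is at most C(m, n) = m! / (n!(m-n)!).
m = 23, n = 8
Numerator: 23 * 22 * 21 * 20 * 19 * 18 * 17 * 16
Denominator: 8! = 40320
C(23, 8) = 490314


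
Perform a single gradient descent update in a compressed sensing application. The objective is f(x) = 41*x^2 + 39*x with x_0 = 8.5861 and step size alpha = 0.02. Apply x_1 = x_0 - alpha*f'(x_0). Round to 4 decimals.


We compute the gradient at x_0 and apply the update.
f'(x) = 82*x + 39
f'(8.5861) = 82*8.5861 + 39 = 743.0602
x_1 = 8.5861 - 0.02*743.0602 = -6.2751


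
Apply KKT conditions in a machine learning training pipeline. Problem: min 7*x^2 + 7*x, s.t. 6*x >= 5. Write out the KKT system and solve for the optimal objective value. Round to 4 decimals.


Step 1: Try lambda = 0 (constraint inactive).
x_unc = -7/(2*7) = -0.5
Check: 6*-0.5 = -3.0 < 5 -- violated!
Step 2: Constraint must be active: 6*x = 5
x* = 5/6 = 0.8333 (rounded; the exact value 5/6 is used below)
lambda = (2*7*(5/6) + 7)/6 = 3.1111
Step 3: Compute optimal value.
f(x*) = 7*(5/6)^2 + 7*(5/6) = 10.6944


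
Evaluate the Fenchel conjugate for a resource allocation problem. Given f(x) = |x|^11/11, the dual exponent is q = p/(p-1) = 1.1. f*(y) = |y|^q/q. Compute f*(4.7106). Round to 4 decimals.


The conjugate exponent q satisfies 1/p + 1/q = 1.
p = 11, so q = 11/(11 - 1) = 1.1
|y|^q = 4.7106^1.1 = 5.5003
f*(4.7106) = 5.5003 / 1.1 = 5.0002


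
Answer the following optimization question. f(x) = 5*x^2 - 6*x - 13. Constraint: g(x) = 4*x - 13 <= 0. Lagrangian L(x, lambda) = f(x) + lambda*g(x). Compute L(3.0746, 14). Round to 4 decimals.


Step 1: Evaluate f(x).
f(3.0746) = 5*3.0746^2 - 6*3.0746 - 13 = 15.8182
Step 2: Evaluate g(x).
g(3.0746) = 4*3.0746 - 13 = -0.7016
Step 3: Compute Lagrangian.
L = 15.8182 + 14*-0.7016 = 5.9958


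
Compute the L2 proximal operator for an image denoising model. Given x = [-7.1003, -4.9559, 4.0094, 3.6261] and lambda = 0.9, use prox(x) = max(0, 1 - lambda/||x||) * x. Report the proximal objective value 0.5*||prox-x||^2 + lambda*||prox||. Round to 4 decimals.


Step 1: Compute ||x||.
||x|| = 10.2078
Step 2: Compute scaling factor.
scale = max(0, 1 - 0.9/10.2078) = 0.9118
Step 3: prox(x) = [-6.4743, -4.5189, 3.6559, 3.3064]
||prox(x)|| = 9.3078
Step 4: Proximal objective.
0.5*||prox-x||^2 = 0.405
lambda*||prox|| = 8.377
Total = 8.782


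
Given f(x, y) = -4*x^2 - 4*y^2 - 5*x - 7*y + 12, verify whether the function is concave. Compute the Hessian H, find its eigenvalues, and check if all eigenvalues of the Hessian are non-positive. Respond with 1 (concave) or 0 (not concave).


The Hessian of f(x,y) = -4*x^2 - 4*y^2 - 5*x - 7*y + 12 is:
H = [[-8, 0], [0, -8]]
Trace = -8 - 8 = -16
Determinant = -8*-8 - (0)^2 = 64
Discriminant = (-16)^2 - 4*64 = 0.0
Eigenvalues: lambda_1 = -8.0, lambda_2 = -8.0
The function is concave.

1


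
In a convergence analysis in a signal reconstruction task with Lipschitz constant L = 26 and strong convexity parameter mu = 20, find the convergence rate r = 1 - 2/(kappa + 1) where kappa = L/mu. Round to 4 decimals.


Step 1: Compute the condition number.
kappa = L/mu = 26/20 = 1.3
Step 2: Compute the convergence rate.
r = 1 - 2/(kappa + 1) = 1 - 2*mu/(L + mu) = (L - mu)/(L + mu) = 6/46 = 0.1304


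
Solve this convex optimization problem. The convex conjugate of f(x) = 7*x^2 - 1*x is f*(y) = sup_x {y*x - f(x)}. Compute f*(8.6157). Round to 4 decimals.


f*(y) = sup_x {y*x - a*x^2 - b*x} = sup_x {(y-b)*x - a*x^2}
FOC: (y - b) - 2a*x = 0 => x* = (y - b)/(2a)
x* = (8.6157 + 1)/(2*7) = 0.6868
f*(8.6157) = (y-b)^2/(4a) = (8.6157 + 1)^2/(4*7)
= 92.4617/28 = 3.3022


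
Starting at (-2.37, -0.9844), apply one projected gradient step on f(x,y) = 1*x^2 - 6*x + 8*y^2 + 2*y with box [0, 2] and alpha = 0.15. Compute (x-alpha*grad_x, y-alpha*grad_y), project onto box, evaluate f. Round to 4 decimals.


Step 1: Compute gradient at (-2.37, -0.9844).
grad_x = 2*1*-2.37 - 6 = -10.74
grad_y = 2*8*-0.9844 + 2 = -13.7504
Step 2: Gradient step.
x_raw = -2.37 - 0.15*-10.74 = -0.759
y_raw = -0.9844 - 0.15*-13.7504 = 1.0782
Step 3: Project onto [0, 2].
x_proj = clip(-0.759) = 0.0
y_proj = clip(1.0782) = 1.0782
Step 4: Evaluate f.
f(0.0, 1.0782) = 11.4558


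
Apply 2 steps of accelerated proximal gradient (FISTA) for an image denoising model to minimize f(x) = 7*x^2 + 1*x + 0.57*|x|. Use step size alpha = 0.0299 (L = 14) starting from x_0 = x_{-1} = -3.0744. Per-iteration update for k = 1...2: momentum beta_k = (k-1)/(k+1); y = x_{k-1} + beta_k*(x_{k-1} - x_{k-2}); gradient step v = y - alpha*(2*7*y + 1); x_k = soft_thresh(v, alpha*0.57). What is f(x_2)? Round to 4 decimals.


FISTA on f(x) = 7*x^2 + 1*x + 0.57*|x|
L = 14, alpha = 0.0299
Iteration 1: beta = 0.0, y = -3.0744 + 0.0*(-3.0744 + 3.0744) = -3.0744
  grad(y) = -42.0416, v = y - alpha*grad = -1.8174
  prox(v) = soft_thresh(-1.8174, 0.017) = -1.8003
Iteration 2: beta = 0.3333, y = -1.8003 + 0.3333*(-1.8003 + 3.0744) = -1.3756
  grad(y) = -18.2586, v = y - alpha*grad = -0.8297
  prox(v) = soft_thresh(-0.8297, 0.017) = -0.8126
f(x_2) = 7*(-0.8126)^2 + 1*(-0.8126) + 0.57*|-0.8126| = 4.2733


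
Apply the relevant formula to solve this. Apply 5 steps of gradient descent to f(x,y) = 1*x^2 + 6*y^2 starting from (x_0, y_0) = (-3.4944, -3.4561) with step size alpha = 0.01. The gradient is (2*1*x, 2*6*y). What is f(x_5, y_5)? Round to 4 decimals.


Gradient descent on f(x,y) = 1*x^2 + 6*y^2.
Starting point: (-3.4944, -3.4561), alpha = 0.01
Step 1: grad_x = 2*1*-3.4944 = -6.9888, grad_y = 2*6*-3.4561 = -41.4732
  x_1 = -3.4944 - 0.01*-6.9888 = -3.4245
  y_1 = -3.4561 - 0.01*-41.4732 = -3.0414
Step 2: grad_x = 2*1*-3.4245 = -6.849, grad_y = 2*6*-3.0414 = -36.4964
  x_2 = -3.4245 - 0.01*-6.849 = -3.356
  y_2 = -3.0414 - 0.01*-36.4964 = -2.6764
Step 3: grad_x = 2*1*-3.356 = -6.712, grad_y = 2*6*-2.6764 = -32.1168
  x_3 = -3.356 - 0.01*-6.712 = -3.2889
  y_3 = -2.6764 - 0.01*-32.1168 = -2.3552
Step 4: grad_x = 2*1*-3.2889 = -6.5778, grad_y = 2*6*-2.3552 = -28.2628
  x_4 = -3.2889 - 0.01*-6.5778 = -3.2231
  y_4 = -2.3552 - 0.01*-28.2628 = -2.0726
Step 5: grad_x = 2*1*-3.2231 = -6.4462, grad_y = 2*6*-2.0726 = -24.8713
  x_5 = -3.2231 - 0.01*-6.4462 = -3.1587
  y_5 = -2.0726 - 0.01*-24.8713 = -1.8239
f(-3.1587, -1.8239) = 1*(-3.1587)^2 + 6*(-1.8239)^2 = 29.9367


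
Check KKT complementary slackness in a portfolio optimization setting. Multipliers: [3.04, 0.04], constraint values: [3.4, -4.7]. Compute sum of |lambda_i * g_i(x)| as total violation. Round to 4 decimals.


KKT complementary slackness check:
lambda_1 * g_1 = 3.04 * 3.4 = 10.336
lambda_2 * g_2 = 0.04 * -4.7 = -0.188
Total violation = 10.336 + 0.188 = 10.524


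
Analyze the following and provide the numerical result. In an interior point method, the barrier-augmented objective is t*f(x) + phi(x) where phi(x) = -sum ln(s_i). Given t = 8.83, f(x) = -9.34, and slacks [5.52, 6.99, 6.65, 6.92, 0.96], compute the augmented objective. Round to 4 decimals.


Step 1: Compute log-barrier.
ln values: [1.7084, 1.9445, 1.8946, 1.9344, -0.0408]
phi = -(1.7084 + 1.9445 + 1.8946 + 1.9344 - 0.0408) = -7.4411
Step 2: Compute augmented objective.
t*f(x) = 8.83*-9.34 = -82.4722
Total = -82.4722 - 7.4411 = -89.9133


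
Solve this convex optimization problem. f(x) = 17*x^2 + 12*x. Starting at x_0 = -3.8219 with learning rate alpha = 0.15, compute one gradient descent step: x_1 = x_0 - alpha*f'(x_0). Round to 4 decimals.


We compute the gradient at x_0 and apply the update.
f'(x) = 34*x + 12
f'(-3.8219) = 34*-3.8219 + 12 = -117.9446
x_1 = -3.8219 - 0.15*-117.9446 = 13.8698


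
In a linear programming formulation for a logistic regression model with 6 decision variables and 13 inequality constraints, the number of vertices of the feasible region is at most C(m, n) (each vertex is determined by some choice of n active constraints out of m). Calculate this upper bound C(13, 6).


Each vertex corresponds to some choice of n active constraints out of m, so the number of vertices is at most C(m, n) = m! / (n!(m-n)!).
m = 13, n = 6
Numerator: 13 * 12 * 11 * 10 * 9 * 8
Denominator: 6! = 720
C(13, 6) = 1716


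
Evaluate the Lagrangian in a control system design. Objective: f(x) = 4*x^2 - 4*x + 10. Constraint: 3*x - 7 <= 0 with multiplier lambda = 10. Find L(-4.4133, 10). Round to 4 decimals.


Step 1: Evaluate f(x).
f(-4.4133) = 4*(-4.4133)^2 - 4*(-4.4133) + 10 = 105.5621
Step 2: Evaluate g(x).
g(-4.4133) = 3*-4.4133 - 7 = -20.2399
Step 3: Compute Lagrangian.
L = 105.5621 + 10*-20.2399 = -96.8369


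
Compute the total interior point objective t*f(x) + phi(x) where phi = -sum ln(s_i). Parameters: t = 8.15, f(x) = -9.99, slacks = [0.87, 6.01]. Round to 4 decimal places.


Step 1: Compute log-barrier.
ln values: [-0.1393, 1.7934]
phi = -(-0.1393 + 1.7934) = -1.6542
Step 2: Compute augmented objective.
t*f(x) = 8.15*-9.99 = -81.4185
Total = -81.4185 - 1.6542 = -83.0727


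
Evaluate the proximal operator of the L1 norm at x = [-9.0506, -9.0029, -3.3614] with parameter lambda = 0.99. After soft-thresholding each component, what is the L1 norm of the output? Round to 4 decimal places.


Soft-thresholding with lambda = 0.99:
prox(-9.0506) = sign(-9.0506)*max(|-9.0506| - 0.99, 0) = -8.0606
prox(-9.0029) = sign(-9.0029)*max(|-9.0029| - 0.99, 0) = -8.0129
prox(-3.3614) = sign(-3.3614)*max(|-3.3614| - 0.99, 0) = -2.3714
prox(x) = [-8.0606, -8.0129, -2.3714]
||prox(x)||_1 = 8.0606 + 8.0129 + 2.3714 = 18.4449


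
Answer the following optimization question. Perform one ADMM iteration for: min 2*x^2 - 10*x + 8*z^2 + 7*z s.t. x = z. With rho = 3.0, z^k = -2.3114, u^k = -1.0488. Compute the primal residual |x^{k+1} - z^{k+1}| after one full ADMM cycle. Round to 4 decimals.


ADMM iteration with rho = 3.0, z^k = -2.3114, u^k = -1.0488
Step 1: x-update.
Minimize 2*x^2 - 10*x + (3.0/2)*(x + 2.3114 - 1.0488)^2
FOC: (2*2 + 3.0)*x = 10 + 3.0*(-2.3114 + 1.0488)
x^{k+1} = 0.8875
Step 2: z-update.
Minimize 8*z^2 + 7*z + (3.0/2)*(0.8875 - z - 1.0488)^2
FOC: (2*8 + 3.0)*z = -7 + 3.0*(0.8875 - 1.0488)
z^{k+1} = -0.3939
Step 3: u-update.
u^{k+1} = -1.0488 + 0.8875 + 0.3939 = 0.2326
Step 4: Primal residual = |0.8875 + 0.3939| = 1.2814


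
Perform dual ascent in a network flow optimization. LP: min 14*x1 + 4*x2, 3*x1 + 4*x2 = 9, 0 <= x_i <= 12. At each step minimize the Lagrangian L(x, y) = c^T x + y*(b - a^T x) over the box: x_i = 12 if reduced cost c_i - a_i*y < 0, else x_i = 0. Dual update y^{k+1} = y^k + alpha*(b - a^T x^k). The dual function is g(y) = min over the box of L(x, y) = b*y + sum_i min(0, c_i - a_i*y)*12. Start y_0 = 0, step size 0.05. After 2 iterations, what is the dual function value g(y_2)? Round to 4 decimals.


Dual ascent for LP: min 14*x1 + 4*x2, 3*x1 + 4*x2 = 9, 0 <= x_i <= 12
Step 1: y^k = 0.0, reduced costs: (14.0, 4.0)
  x^k = (0.0, 0.0), subgradient = b - a^T x = 9.0
  y^{k+1} = 0.0 + 0.05*9.0 = 0.45
Step 2: y^k = 0.45, reduced costs: (12.65, 2.2)
  x^k = (0.0, 0.0), subgradient = b - a^T x = 9.0
  y^{k+1} = 0.45 + 0.05*9.0 = 0.9
Dual objective at y_2 = 0.9: reduced costs (11.3, 0.4), box minimizer x = (0.0, 0.0)
g(y_2) = b*y + (c1 - a1*y)*x1 + (c2 - a2*y)*x2 = 9*0.9 + 11.3*0.0 + 0.4*0.0 = 8.1 + 0.0 + 0.0 = 8.1


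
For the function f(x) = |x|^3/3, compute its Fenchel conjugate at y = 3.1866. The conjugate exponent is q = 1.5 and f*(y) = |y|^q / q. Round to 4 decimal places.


The conjugate exponent q satisfies 1/p + 1/q = 1.
p = 3, so q = 3/(3 - 1) = 1.5
|y|^q = 3.1866^1.5 = 5.6884
f*(3.1866) = 5.6884 / 1.5 = 3.7923


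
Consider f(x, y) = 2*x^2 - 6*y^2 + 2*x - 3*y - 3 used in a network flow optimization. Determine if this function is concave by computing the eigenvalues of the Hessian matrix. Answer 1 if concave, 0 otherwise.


The Hessian of f(x,y) = 2*x^2 - 6*y^2 + 2*x - 3*y - 3 is:
H = [[4, 0], [0, -12]]
Trace = 4 - 12 = -8
Determinant = 4*-12 - (0)^2 = -48
Discriminant = (-8)^2 - 4*-48 = 256.0
Eigenvalues: lambda_1 = -12.0, lambda_2 = 4.0
The function is not concave.

0


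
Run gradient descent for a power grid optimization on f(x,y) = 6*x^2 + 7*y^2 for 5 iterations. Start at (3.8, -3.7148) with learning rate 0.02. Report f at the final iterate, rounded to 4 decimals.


Gradient descent on f(x,y) = 6*x^2 + 7*y^2.
Starting point: (3.8, -3.7148), alpha = 0.02
Step 1: grad_x = 2*6*3.8 = 45.6, grad_y = 2*7*-3.7148 = -52.0072
  x_1 = 3.8 - 0.02*45.6 = 2.888
  y_1 = -3.7148 - 0.02*-52.0072 = -2.6747
Step 2: grad_x = 2*6*2.888 = 34.656, grad_y = 2*7*-2.6747 = -37.4452
  x_2 = 2.888 - 0.02*34.656 = 2.1949
  y_2 = -2.6747 - 0.02*-37.4452 = -1.9258
Step 3: grad_x = 2*6*2.1949 = 26.3386, grad_y = 2*7*-1.9258 = -26.9605
  x_3 = 2.1949 - 0.02*26.3386 = 1.6681
  y_3 = -1.9258 - 0.02*-26.9605 = -1.3865
Step 4: grad_x = 2*6*1.6681 = 20.0173, grad_y = 2*7*-1.3865 = -19.4116
  x_4 = 1.6681 - 0.02*20.0173 = 1.2678
  y_4 = -1.3865 - 0.02*-19.4116 = -0.9983
Step 5: grad_x = 2*6*1.2678 = 15.2132, grad_y = 2*7*-0.9983 = -13.9763
  x_5 = 1.2678 - 0.02*15.2132 = 0.9635
  y_5 = -0.9983 - 0.02*-13.9763 = -0.7188
f(0.9635, -0.7188) = 6*0.9635^2 + 7*(-0.7188)^2 = 9.1865


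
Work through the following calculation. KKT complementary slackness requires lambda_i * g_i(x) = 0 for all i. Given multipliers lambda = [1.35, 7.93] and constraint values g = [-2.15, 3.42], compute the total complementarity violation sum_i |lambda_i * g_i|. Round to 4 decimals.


KKT complementary slackness check:
lambda_1 * g_1 = 1.35 * -2.15 = -2.9025
lambda_2 * g_2 = 7.93 * 3.42 = 27.1206
Total violation = 2.9025 + 27.1206 = 30.0231


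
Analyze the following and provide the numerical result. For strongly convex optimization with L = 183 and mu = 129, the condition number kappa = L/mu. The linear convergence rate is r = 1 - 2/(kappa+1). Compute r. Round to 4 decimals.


Step 1: Compute the condition number.
kappa = L/mu = 183/129 = 1.4186
Step 2: Compute the convergence rate.
r = 1 - 2/(kappa + 1) = 1 - 2*mu/(L + mu) = (L - mu)/(L + mu) = 54/312 = 0.1731


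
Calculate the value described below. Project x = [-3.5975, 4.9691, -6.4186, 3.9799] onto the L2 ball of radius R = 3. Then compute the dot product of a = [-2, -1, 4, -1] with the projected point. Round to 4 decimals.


Step 1: Compute ||x|| (intermediates to 6 decimals).
||x|| = sqrt((-3.5975)^2 + 4.9691^2 + (-6.4186)^2 + 3.9799^2) = 9.729953
Step 2: Project.
Since ||x|| > R, scale = R/||x|| = 3/9.729953 = 0.308326, proj(x) = scale * x
proj(x) = [-1.109203, 1.532103, -1.979021, 1.227107]
Step 3: Dot product.
a^T * proj(x) = -2*(-1.109203) - 1*1.532103 + 4*(-1.979021) - 1*1.227107 = -8.4569


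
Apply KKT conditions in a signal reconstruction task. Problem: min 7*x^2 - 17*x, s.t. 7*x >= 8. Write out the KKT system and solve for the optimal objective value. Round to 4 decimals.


Step 1: Try lambda = 0 (constraint inactive).
Stationarity: 2*7*x - 17 = 0
x* = 17/(2*7) = 17/14 = 1.2143 (rounded; the exact value 17/14 is used below)
Check constraint: 7*1.2143 = 8.5001 >= 8 -- satisfied.
Step 2: Compute optimal value.
f(x*) = 7*(17/14)^2 - 17*(17/14) = -10.3214


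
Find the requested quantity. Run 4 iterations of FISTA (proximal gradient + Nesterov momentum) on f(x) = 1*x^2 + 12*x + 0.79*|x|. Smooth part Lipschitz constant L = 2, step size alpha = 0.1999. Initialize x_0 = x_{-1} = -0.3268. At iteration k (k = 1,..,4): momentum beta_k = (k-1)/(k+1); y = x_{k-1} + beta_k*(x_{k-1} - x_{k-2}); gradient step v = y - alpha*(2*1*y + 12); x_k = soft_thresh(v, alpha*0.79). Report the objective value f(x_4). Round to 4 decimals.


FISTA on f(x) = 1*x^2 + 12*x + 0.79*|x|
L = 2, alpha = 0.1999
Iteration 1: beta = 0.0, y = -0.3268 + 0.0*(-0.3268 + 0.3268) = -0.3268
  grad(y) = 11.3464, v = y - alpha*grad = -2.5949
  prox(v) = soft_thresh(-2.5949, 0.1579) = -2.437
Iteration 2: beta = 0.3333, y = -2.437 + 0.3333*(-2.437 + 0.3268) = -3.1404
  grad(y) = 5.7191, v = y - alpha*grad = -4.2837
  prox(v) = soft_thresh(-4.2837, 0.1579) = -4.1258
Iteration 3: beta = 0.5, y = -4.1258 + 0.5*(-4.1258 + 2.437) = -4.9701
  grad(y) = 2.0597, v = y - alpha*grad = -5.3819
  prox(v) = soft_thresh(-5.3819, 0.1579) = -5.224
Iteration 4: beta = 0.6, y = -5.224 + 0.6*(-5.224 + 4.1258) = -5.8829
  grad(y) = 0.2343, v = y - alpha*grad = -5.9297
  prox(v) = soft_thresh(-5.9297, 0.1579) = -5.7718
f(x_4) = 1*(-5.7718)^2 + 12*(-5.7718) + 0.79*|-5.7718| = -31.3882


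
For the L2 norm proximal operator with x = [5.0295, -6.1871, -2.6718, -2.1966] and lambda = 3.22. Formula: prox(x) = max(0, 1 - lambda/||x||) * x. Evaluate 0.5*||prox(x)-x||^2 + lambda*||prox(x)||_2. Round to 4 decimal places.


Step 1: Compute ||x||.
||x|| = 8.6914
Step 2: Compute scaling factor.
scale = max(0, 1 - 3.22/8.6914) = 0.6295
Step 3: prox(x) = [3.1662, -3.8949, -1.6819, -1.3828]
||prox(x)|| = 5.4714
Step 4: Proximal objective.
0.5*||prox-x||^2 = 5.1842
lambda*||prox|| = 17.6179
Total = 22.802


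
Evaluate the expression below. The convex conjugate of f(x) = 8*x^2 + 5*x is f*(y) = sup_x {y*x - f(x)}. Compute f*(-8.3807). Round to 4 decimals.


f*(y) = sup_x {y*x - a*x^2 - b*x} = sup_x {(y-b)*x - a*x^2}
FOC: (y - b) - 2a*x = 0 => x* = (y - b)/(2a)
x* = (-8.3807 - 5)/(2*8) = -0.8363
f*(-8.3807) = (y-b)^2/(4a) = (-8.3807 - 5)^2/(4*8)
= 179.0431/32 = 5.5951


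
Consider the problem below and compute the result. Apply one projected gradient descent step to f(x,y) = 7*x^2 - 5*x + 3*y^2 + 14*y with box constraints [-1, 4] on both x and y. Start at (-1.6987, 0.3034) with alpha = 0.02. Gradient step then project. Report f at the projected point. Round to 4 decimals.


Step 1: Compute gradient at (-1.6987, 0.3034).
grad_x = 2*7*-1.6987 - 5 = -28.7818
grad_y = 2*3*0.3034 + 14 = 15.8204
Step 2: Gradient step.
x_raw = -1.6987 - 0.02*-28.7818 = -1.1231
y_raw = 0.3034 - 0.02*15.8204 = -0.013
Step 3: Project onto [-1, 4].
x_proj = clip(-1.1231) = -1.0
y_proj = clip(-0.013) = -0.013
Step 4: Evaluate f.
f(-1.0, -0.013) = 11.8184


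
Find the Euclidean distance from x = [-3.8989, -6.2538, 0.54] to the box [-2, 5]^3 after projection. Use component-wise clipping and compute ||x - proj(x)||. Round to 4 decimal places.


Project each component onto [-2, 5].
clip(-3.8989) = -2.0, clip(-6.2538) = -2.0, clip(0.54) = 0.54
Projection = [-2.0, -2.0, 0.54]
Squared diffs: [3.6058, 18.0948, 0.0]
Distance = sqrt(21.7006) = 4.6584


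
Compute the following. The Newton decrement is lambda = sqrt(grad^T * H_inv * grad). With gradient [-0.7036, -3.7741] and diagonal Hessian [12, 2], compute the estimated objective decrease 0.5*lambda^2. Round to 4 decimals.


Step 1: H is diagonal, so H^(-1) * g = [-0.0586, -1.8871].
Step 2: g^T H^(-1) g = sum_i g_i^2 / H_ii
  = (-0.7036)^2/12 + (-3.7741)^2/2
  = 0.0413 + 7.1219 = 7.1632
Step 3: Objective decrease = 0.5 * g^T H^(-1) g = 3.5816


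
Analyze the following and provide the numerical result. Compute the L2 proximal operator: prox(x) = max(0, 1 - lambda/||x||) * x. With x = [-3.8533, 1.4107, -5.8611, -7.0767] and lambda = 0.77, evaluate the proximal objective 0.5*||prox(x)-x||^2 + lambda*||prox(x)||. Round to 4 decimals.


Step 1: Compute ||x||.
||x|| = 10.0633
Step 2: Compute scaling factor.
scale = max(0, 1 - 0.77/10.0633) = 0.9235
Step 3: prox(x) = [-3.5585, 1.3028, -5.4126, -6.5352]
||prox(x)|| = 9.2933
Step 4: Proximal objective.
0.5*||prox-x||^2 = 0.2965
lambda*||prox|| = 7.1558
Total = 7.4523


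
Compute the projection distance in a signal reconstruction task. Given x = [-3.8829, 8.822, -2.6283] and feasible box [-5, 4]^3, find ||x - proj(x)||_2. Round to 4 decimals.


Project each component onto [-5, 4].
clip(-3.8829) = -3.8829, clip(8.822) = 4.0, clip(-2.6283) = -2.6283
Projection = [-3.8829, 4.0, -2.6283]
Squared diffs: [0.0, 23.2517, 0.0]
Distance = sqrt(23.2517) = 4.822


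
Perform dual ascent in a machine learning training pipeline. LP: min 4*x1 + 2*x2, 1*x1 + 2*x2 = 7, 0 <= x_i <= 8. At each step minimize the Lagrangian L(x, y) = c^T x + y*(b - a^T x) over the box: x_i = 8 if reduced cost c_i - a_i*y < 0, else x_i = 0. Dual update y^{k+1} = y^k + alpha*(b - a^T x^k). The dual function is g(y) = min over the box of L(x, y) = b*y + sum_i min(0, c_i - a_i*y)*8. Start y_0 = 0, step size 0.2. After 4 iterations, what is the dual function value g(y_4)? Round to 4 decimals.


Dual ascent for LP: min 4*x1 + 2*x2, 1*x1 + 2*x2 = 7, 0 <= x_i <= 8
Step 1: y^k = 0.0, reduced costs: (4.0, 2.0)
  x^k = (0.0, 0.0), subgradient = b - a^T x = 7.0
  y^{k+1} = 0.0 + 0.2*7.0 = 1.4
Step 2: y^k = 1.4, reduced costs: (2.6, -0.8)
  x^k = (0.0, 8.0), subgradient = b - a^T x = -9.0
  y^{k+1} = 1.4 + 0.2*-9.0 = -0.4
Step 3: y^k = -0.4, reduced costs: (4.4, 2.8)
  x^k = (0.0, 0.0), subgradient = b - a^T x = 7.0
  y^{k+1} = -0.4 + 0.2*7.0 = 1.0
Step 4: y^k = 1.0, reduced costs: (3.0, 0.0)
  x^k = (0.0, 0.0), subgradient = b - a^T x = 7.0
  y^{k+1} = 1.0 + 0.2*7.0 = 2.4
Dual objective at y_4 = 2.4: reduced costs (1.6, -2.8), box minimizer x = (0.0, 8.0)
g(y_4) = b*y + (c1 - a1*y)*x1 + (c2 - a2*y)*x2 = 7*2.4 + 1.6*0.0 + (-2.8)*8.0 = 16.8 + 0.0 - 22.4 = -5.6


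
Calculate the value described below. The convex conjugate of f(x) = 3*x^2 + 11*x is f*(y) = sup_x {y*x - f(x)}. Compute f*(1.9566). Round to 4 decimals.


f*(y) = sup_x {y*x - a*x^2 - b*x} = sup_x {(y-b)*x - a*x^2}
FOC: (y - b) - 2a*x = 0 => x* = (y - b)/(2a)
x* = (1.9566 - 11)/(2*3) = -1.5072
f*(1.9566) = (y-b)^2/(4a) = (1.9566 - 11)^2/(4*3)
= 81.7831/12 = 6.8153


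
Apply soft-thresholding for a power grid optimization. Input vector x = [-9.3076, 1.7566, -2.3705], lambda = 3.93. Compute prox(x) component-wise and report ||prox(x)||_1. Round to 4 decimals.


Soft-thresholding with lambda = 3.93:
prox(-9.3076) = sign(-9.3076)*max(|-9.3076| - 3.93, 0) = -5.3776
prox(1.7566) = sign(1.7566)*max(|1.7566| - 3.93, 0) = 0.0
prox(-2.3705) = sign(-2.3705)*max(|-2.3705| - 3.93, 0) = 0.0
prox(x) = [-5.3776, 0.0, 0.0]
||prox(x)||_1 = 5.3776 + 0.0 + 0.0 = 5.3776


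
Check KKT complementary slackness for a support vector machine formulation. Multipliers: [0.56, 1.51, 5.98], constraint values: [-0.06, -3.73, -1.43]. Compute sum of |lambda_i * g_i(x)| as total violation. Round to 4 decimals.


KKT complementary slackness check:
lambda_1 * g_1 = 0.56 * -0.06 = -0.0336
lambda_2 * g_2 = 1.51 * -3.73 = -5.6323
lambda_3 * g_3 = 5.98 * -1.43 = -8.5514
Total violation = 0.0336 + 5.6323 + 8.5514 = 14.2173


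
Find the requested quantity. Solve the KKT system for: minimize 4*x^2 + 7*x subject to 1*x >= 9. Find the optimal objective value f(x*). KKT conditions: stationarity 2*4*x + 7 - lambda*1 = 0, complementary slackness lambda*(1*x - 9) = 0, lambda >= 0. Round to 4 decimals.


Step 1: Try lambda = 0 (constraint inactive).
x_unc = -7/(2*4) = -0.875
Check: 1*-0.875 = -0.875 < 9 -- violated!
Step 2: Constraint must be active: 1*x = 9
x* = 9/1 = 9.0
lambda = (2*4*9.0 + 7)/1 = 79.0
Step 3: Compute optimal value.
f(x*) = 4*9.0^2 + 7*9.0 = 387.0


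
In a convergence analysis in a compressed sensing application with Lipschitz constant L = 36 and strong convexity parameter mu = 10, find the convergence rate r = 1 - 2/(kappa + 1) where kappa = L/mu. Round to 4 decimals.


Step 1: Compute the condition number.
kappa = L/mu = 36/10 = 3.6
Step 2: Compute the convergence rate.
r = 1 - 2/(kappa + 1) = 1 - 2*mu/(L + mu) = (L - mu)/(L + mu) = 26/46 = 0.5652


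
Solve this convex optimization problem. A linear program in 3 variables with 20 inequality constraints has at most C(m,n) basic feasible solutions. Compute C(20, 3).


Each vertex corresponds to some choice of n active constraints out of m, so the number of vertices is at most C(m, n) = m! / (n!(m-n)!).
m = 20, n = 3
Numerator: 20 * 19 * 18
Denominator: 3! = 6
C(20, 3) = 1140


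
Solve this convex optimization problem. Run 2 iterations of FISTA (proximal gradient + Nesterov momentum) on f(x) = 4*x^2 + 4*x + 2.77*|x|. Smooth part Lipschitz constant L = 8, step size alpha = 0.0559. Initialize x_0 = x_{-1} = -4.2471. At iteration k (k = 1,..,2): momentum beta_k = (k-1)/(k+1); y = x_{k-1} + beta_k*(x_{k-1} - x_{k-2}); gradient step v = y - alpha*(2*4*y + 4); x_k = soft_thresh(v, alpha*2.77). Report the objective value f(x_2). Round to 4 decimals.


FISTA on f(x) = 4*x^2 + 4*x + 2.77*|x|
L = 8, alpha = 0.0559
Iteration 1: beta = 0.0, y = -4.2471 + 0.0*(-4.2471 + 4.2471) = -4.2471
  grad(y) = -29.9768, v = y - alpha*grad = -2.5714
  prox(v) = soft_thresh(-2.5714, 0.1548) = -2.4166
Iteration 2: beta = 0.3333, y = -2.4166 + 0.3333*(-2.4166 + 4.2471) = -1.8064
  grad(y) = -10.451, v = y - alpha*grad = -1.2222
  prox(v) = soft_thresh(-1.2222, 0.1548) = -1.0673
f(x_2) = 4*(-1.0673)^2 + 4*(-1.0673) + 2.77*|-1.0673| = 3.2439


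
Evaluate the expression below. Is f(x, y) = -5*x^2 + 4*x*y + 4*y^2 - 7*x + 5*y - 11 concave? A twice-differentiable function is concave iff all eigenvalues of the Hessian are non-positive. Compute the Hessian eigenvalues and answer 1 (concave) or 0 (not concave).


The Hessian of f(x,y) = -5*x^2 + 4*x*y + 4*y^2 - 7*x + 5*y - 11 is:
H = [[-10, 4], [4, 8]]
Trace = -10 + 8 = -2
Determinant = -10*8 - (4)^2 = -96
Discriminant = (-2)^2 - 4*-96 = 388.0
Eigenvalues: lambda_1 = -10.8489, lambda_2 = 8.8489
The function is not concave.

0


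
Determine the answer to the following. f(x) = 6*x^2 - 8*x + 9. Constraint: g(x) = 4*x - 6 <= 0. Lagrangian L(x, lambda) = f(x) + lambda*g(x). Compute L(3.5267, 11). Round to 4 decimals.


Step 1: Evaluate f(x).
f(3.5267) = 6*3.5267^2 - 8*3.5267 + 9 = 55.4121
Step 2: Evaluate g(x).
g(3.5267) = 4*3.5267 - 6 = 8.1068
Step 3: Compute Lagrangian.
L = 55.4121 + 11*8.1068 = 144.5869


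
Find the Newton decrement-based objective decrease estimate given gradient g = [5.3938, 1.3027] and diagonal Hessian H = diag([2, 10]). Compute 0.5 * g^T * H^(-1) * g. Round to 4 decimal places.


Step 1: H is diagonal, so H^(-1) * g = [2.6969, 0.1303].
Step 2: g^T H^(-1) g = sum_i g_i^2 / H_ii
  = (5.3938)^2/2 + (1.3027)^2/10
  = 14.5465 + 0.1697 = 14.7162
Step 3: Objective decrease = 0.5 * g^T H^(-1) g = 7.3581


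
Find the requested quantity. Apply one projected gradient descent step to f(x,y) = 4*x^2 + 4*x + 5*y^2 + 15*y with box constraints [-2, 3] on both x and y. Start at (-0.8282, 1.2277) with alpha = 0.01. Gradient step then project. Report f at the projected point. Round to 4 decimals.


Step 1: Compute gradient at (-0.8282, 1.2277).
grad_x = 2*4*-0.8282 + 4 = -2.6256
grad_y = 2*5*1.2277 + 15 = 27.277
Step 2: Gradient step.
x_raw = -0.8282 - 0.01*-2.6256 = -0.8019
y_raw = 1.2277 - 0.01*27.277 = 0.9549
Step 3: Project onto [-2, 3].
x_proj = clip(-0.8019) = -0.8019
y_proj = clip(0.9549) = 0.9549
Step 4: Evaluate f.
f(-0.8019, 0.9549) = 18.2481


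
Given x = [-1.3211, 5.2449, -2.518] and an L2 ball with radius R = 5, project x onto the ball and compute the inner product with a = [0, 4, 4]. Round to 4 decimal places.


Step 1: Compute ||x|| (intermediates to 6 decimals).
||x|| = sqrt((-1.3211)^2 + 5.2449^2 + (-2.518)^2) = 5.966121
Step 2: Project.
Since ||x|| > R, scale = R/||x|| = 5/5.966121 = 0.838065, proj(x) = scale * x
proj(x) = [-1.107168, 4.395567, -2.110248]
Step 3: Dot product.
a^T * proj(x) = 0*(-1.107168) + 4*4.395567 + 4*(-2.110248) = 9.1413


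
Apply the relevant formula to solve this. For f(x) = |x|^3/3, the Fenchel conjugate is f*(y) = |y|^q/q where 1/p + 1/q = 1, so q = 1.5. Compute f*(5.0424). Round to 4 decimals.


The conjugate exponent q satisfies 1/p + 1/q = 1.
p = 3, so q = 3/(3 - 1) = 1.5
|y|^q = 5.0424^1.5 = 11.3229
f*(5.0424) = 11.3229 / 1.5 = 7.5486


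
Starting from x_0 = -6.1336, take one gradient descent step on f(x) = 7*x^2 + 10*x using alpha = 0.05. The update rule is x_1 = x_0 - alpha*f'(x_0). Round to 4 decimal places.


We compute the gradient at x_0 and apply the update.
f'(x) = 14*x + 10
f'(-6.1336) = 14*-6.1336 + 10 = -75.8704
x_1 = -6.1336 - 0.05*-75.8704 = -2.3401


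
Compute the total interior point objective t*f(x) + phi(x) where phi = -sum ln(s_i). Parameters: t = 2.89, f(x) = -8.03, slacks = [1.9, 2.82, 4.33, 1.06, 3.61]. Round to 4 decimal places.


Step 1: Compute log-barrier.
ln values: [0.6419, 1.0367, 1.4656, 0.0583, 1.2837]
phi = -(0.6419 + 1.0367 + 1.4656 + 0.0583 + 1.2837) = -4.4861
Step 2: Compute augmented objective.
t*f(x) = 2.89*-8.03 = -23.2067
Total = -23.2067 - 4.4861 = -27.6928


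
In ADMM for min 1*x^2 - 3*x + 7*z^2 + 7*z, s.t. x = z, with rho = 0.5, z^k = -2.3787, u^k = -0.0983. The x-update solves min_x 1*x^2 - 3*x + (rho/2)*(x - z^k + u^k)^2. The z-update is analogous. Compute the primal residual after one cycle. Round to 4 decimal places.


ADMM iteration with rho = 0.5, z^k = -2.3787, u^k = -0.0983
Step 1: x-update.
Minimize 1*x^2 - 3*x + (0.5/2)*(x + 2.3787 - 0.0983)^2
FOC: (2*1 + 0.5)*x = 3 + 0.5*(-2.3787 + 0.0983)
x^{k+1} = 0.7439
Step 2: z-update.
Minimize 7*z^2 + 7*z + (0.5/2)*(0.7439 - z - 0.0983)^2
FOC: (2*7 + 0.5)*z = -7 + 0.5*(0.7439 - 0.0983)
z^{k+1} = -0.4605
Step 3: u-update.
u^{k+1} = -0.0983 + 0.7439 + 0.4605 = 1.1061
Step 4: Primal residual = |0.7439 + 0.4605| = 1.2044


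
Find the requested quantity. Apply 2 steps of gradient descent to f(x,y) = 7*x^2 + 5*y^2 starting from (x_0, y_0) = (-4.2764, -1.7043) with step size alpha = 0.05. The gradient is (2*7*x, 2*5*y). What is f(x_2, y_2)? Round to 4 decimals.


Gradient descent on f(x,y) = 7*x^2 + 5*y^2.
Starting point: (-4.2764, -1.7043), alpha = 0.05
Step 1: grad_x = 2*7*-4.2764 = -59.8696, grad_y = 2*5*-1.7043 = -17.043
  x_1 = -4.2764 - 0.05*-59.8696 = -1.2829
  y_1 = -1.7043 - 0.05*-17.043 = -0.8522
Step 2: grad_x = 2*7*-1.2829 = -17.9609, grad_y = 2*5*-0.8522 = -8.5215
  x_2 = -1.2829 - 0.05*-17.9609 = -0.3849
  y_2 = -0.8522 - 0.05*-8.5215 = -0.4261
f(-0.3849, -0.4261) = 7*(-0.3849)^2 + 5*(-0.4261)^2 = 1.9446


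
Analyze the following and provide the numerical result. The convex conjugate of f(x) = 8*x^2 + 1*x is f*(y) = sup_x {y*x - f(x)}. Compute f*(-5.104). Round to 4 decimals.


f*(y) = sup_x {y*x - a*x^2 - b*x} = sup_x {(y-b)*x - a*x^2}
FOC: (y - b) - 2a*x = 0 => x* = (y - b)/(2a)
x* = (-5.104 - 1)/(2*8) = -0.3815
f*(-5.104) = (y-b)^2/(4a) = (-5.104 - 1)^2/(4*8)
= 37.2588/32 = 1.1643


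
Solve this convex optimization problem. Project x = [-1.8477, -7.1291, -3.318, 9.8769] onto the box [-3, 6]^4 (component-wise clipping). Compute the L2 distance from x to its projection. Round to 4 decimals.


Project each component onto [-3, 6].
clip(-1.8477) = -1.8477, clip(-7.1291) = -3.0, clip(-3.318) = -3.0, clip(9.8769) = 6.0
Projection = [-1.8477, -3.0, -3.0, 6.0]
Squared diffs: [0.0, 17.0495, 0.1011, 15.0304]
Distance = sqrt(32.181) = 5.6728
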